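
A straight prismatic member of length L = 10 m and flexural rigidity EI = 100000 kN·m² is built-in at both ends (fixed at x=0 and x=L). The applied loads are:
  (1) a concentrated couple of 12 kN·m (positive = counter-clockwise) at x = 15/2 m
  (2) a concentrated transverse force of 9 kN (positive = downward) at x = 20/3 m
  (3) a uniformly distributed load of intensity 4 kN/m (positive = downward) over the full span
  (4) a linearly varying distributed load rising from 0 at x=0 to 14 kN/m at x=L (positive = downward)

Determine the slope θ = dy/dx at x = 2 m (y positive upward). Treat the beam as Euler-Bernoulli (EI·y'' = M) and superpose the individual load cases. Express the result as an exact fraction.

Load 1 — applied couple M₀=12 kN·m at a=15/2 m (b=L-a=5/2):
  θ_1 = (R_Ax²/2 - M_Ax)/EI  [x≤a] with R_A=27/20, M_A=15/4 = ((27/20)·2²/2 - (15/4)·2)/100000 = -3/62500 rad
Load 2 — point force P=9 kN at a=20/3 m (b=L-a=10/3):
  θ_2 = -Pb²x(2aL-(3a+b)x)/(2L³EI)  [x≤a] = -9·(10/3)²·2·(2·(20/3)·10-(3·(20/3)+(10/3))·2)/(2·10³·100000) = -13/150000 rad
Load 3 — uniform load w=4 kN/m over full span:
  θ_3 = -wx(L-x)(L-2x)/(12EI) = -4·2·(10-2)·(10-2·2)/(12·100000) = -1/3125 rad
Load 4 — triangular load w₀=14 kN/m (0→w₀ over full span):
  θ_4 = -w₀(2x(L-x)(L-2x)(x+2L)+x²(L-x)²)/(120LEI) = -14·(2·2·(10-2)·(10-2·2)·(2+2·10)+2²·(10-2)²)/(120·10·100000) = -49/93750 rad
Superposition: θ = Σ θ_i = -733/750000 rad ≈ -0.000977 rad

θ(2) = -733/750000 rad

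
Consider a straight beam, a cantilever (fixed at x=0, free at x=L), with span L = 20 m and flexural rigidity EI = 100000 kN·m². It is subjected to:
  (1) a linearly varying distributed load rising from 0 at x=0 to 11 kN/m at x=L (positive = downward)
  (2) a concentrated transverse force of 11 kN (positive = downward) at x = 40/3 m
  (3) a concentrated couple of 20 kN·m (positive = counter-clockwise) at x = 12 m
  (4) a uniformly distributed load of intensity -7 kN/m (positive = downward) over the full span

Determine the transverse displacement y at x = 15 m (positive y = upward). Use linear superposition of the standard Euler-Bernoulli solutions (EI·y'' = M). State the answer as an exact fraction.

Load 1 — triangular load w₀=11 kN/m (0→w₀ over full span):
  y_1 = (w₀Lx³/12-w₀L²x²/6-w₀x⁵/(120L))/EI = (11·20·15³/12-11·20²·15²/6-11·15⁵/(120·20))/100000 = -27291/25600 m
Load 2 — point force P=11 kN at a=40/3 m (b=L-a=20/3):
  y_2 = -Pa²(3x-a)/(6EI)  [x>a] = -11·(40/3)²·(3·15-(40/3))/(6·100000) = -209/2025 m
Load 3 — applied couple M₀=20 kN·m at a=12 m (b=L-a=8):
  y_3 = M₀a(2x-a)/(2EI)  [x>a] = 20·12·(2·15-12)/(2·100000) = 27/1250 m
Load 4 — uniform load w=-7 kN/m over full span:
  y_4 = -wx²(x²-4Lx+6L²)/(24EI) = -(-7)·15²·(15²-4·20·15+6·20²)/(24·100000) = 1197/1280 m
Superposition: y = Σ y_i = -11016431/51840000 m ≈ -0.212508 m

y(15) = -11016431/51840000 m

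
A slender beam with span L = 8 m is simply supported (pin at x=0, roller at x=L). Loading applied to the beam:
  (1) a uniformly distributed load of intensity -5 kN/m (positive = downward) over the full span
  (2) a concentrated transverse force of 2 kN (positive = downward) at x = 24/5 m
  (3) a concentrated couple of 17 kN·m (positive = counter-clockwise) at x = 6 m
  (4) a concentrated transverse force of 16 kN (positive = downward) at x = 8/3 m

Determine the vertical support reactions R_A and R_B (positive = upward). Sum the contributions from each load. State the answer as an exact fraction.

R_A = -769/120 kN, R_B = -1871/120 kN

Load 1 — uniform load w=-5 kN/m over full span:
  R_A = wL/2 = (-5)·8/2 = -20 kN
  R_B = wL/2 = (-5)·8/2 = -20 kN
Load 2 — point force P=2 kN at a=24/5 m (b=L-a=16/5):
  R_A = Pb/L = 2·(16/5)/8 = 4/5 kN
  R_B = Pa/L = 2·(24/5)/8 = 6/5 kN
Load 3 — applied couple M₀=17 kN·m at a=6 m (b=L-a=2):
  R_A = M₀/L = 17/8 kN
  R_B = -M₀/L = -17/8 kN
Load 4 — point force P=16 kN at a=8/3 m (b=L-a=16/3):
  R_A = Pb/L = 16·(16/3)/8 = 32/3 kN
  R_B = Pa/L = 16·(8/3)/8 = 16/3 kN
Superposition: R_A = -769/120 kN, R_B = -1871/120 kN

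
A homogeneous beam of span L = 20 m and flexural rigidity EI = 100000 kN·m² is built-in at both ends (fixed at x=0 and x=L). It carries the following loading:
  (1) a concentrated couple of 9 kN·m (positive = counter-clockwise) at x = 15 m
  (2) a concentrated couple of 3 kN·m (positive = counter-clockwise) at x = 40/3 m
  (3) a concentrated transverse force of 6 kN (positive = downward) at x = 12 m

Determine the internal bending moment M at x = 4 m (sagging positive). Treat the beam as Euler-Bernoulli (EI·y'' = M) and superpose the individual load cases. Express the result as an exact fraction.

Load 1 — applied couple M₀=9 kN·m at a=15 m (b=L-a=5):
  M_1 = R_Ax - M_A  [x≤a] with R_A=81/160, M_A=45/16 = (81/160)·4 - (45/16) = -63/80 kN·m
Load 2 — applied couple M₀=3 kN·m at a=40/3 m (b=L-a=20/3):
  M_2 = R_Ax - M_A  [x≤a] with R_A=1/5, M_A=1 = (1/5)·4 - 1 = -1/5 kN·m
Load 3 — point force P=6 kN at a=12 m (b=L-a=8):
  M_3 = Pb²(3a+b)x/L³ - Pab²/L²  [x≤a] = 6·8²·(3·12+8)·4/20³ - 6·12·8²/20² = -384/125 kN·m
Superposition: M = Σ M_i = -8119/2000 kN·m ≈ -4.059500 kN·m

M(4) = -8119/2000 kN·m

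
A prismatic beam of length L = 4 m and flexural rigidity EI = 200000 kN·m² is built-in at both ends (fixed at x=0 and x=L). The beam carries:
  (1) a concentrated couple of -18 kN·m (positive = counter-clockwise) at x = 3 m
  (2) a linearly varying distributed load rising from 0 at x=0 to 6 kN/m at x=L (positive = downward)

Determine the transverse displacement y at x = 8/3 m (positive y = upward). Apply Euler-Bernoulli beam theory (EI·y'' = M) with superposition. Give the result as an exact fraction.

y(8/3) = 703/60750000 m

Load 1 — applied couple M₀=-18 kN·m at a=3 m (b=L-a=1):
  y_1 = (R_Ax³/6 - M_Ax²/2)/EI  [x≤a] with R_A=-81/16, M_A=-45/8 = ((-81/16)·(8/3)³/6 - (-45/8)·(8/3)²/2)/200000 = 1/50000 m
Load 2 — triangular load w₀=6 kN/m (0→w₀ over full span):
  y_2 = -w₀x²(L-x)²(x+2L)/(120LEI) = -6·(8/3)²·(4-(8/3))²·((8/3)+2·4)/(120·4·200000) = -32/3796875 m
Superposition: y = Σ y_i = 703/60750000 m ≈ 0.000012 m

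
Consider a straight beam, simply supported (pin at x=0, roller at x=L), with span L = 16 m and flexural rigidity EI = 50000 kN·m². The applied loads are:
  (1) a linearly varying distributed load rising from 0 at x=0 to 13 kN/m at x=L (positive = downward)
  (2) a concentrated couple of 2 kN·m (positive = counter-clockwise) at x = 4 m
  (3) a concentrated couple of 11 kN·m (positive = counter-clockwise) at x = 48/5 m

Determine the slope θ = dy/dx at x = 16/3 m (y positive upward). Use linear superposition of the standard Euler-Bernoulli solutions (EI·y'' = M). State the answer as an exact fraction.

Load 1 — triangular load w₀=13 kN/m (0→w₀ over full span):
  θ_1 = -w₀(7L⁴-30L²x²+15x⁴)/(360LEI) = -13·(7·16⁴-30·16²·(16/3)²+15·(16/3)⁴)/(360·16·50000) = -43264/3796875 rad
Load 2 — applied couple M₀=2 kN·m at a=4 m (b=L-a=12):
  θ_2 = (M₀x²/(2L)-M₀(x-a)+C₁)/EI  [x>a] with C₁=M₀(3b²-L²)/(6L)=11/3 = (2·(16/3)²/(2·16)-2·((16/3)-4)+(11/3))/50000 = 1/18000 rad
Load 3 — applied couple M₀=11 kN·m at a=48/5 m (b=L-a=32/5):
  θ_3 = (M₀x²/(2L)+C₁)/EI  [x≤a] with C₁=M₀(3b²-L²)/(6L)=-1144/75 = (11·(16/3)²/(2·16)+(-1144/75))/50000 = -77/703125 rad
Superposition: θ = Σ θ_i = -3477509/303750000 rad ≈ -0.011449 rad

θ(16/3) = -3477509/303750000 rad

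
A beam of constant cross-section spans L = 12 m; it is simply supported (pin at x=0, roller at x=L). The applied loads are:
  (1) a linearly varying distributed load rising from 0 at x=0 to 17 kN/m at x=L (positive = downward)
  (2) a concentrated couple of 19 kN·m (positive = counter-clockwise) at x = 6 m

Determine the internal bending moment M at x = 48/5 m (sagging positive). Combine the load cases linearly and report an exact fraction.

Load 1 — triangular load w₀=17 kN/m (0→w₀ over full span):
  M_1 = w₀Lx/6 - w₀x³/(6L) = 17·12·(48/5)/6 - 17·(48/5)³/(6·12) = 14688/125 kN·m
Load 2 — applied couple M₀=19 kN·m at a=6 m (b=L-a=6):
  M_2 = M₀x/L - M₀  [x>a] = 19·(48/5)/12 - 19 = -19/5 kN·m
Superposition: M = Σ M_i = 14213/125 kN·m ≈ 113.704000 kN·m

M(48/5) = 14213/125 kN·m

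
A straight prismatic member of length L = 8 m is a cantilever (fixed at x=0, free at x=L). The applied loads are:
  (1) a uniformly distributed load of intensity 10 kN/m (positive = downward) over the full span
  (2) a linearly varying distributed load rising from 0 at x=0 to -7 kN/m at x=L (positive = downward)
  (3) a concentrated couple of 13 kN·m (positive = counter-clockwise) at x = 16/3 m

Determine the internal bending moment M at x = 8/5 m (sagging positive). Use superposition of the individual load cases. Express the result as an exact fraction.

Load 1 — uniform load w=10 kN/m over full span:
  M_1 = -w(L-x)²/2 = -10·(8-(8/5))²/2 = -1024/5 kN·m
Load 2 — triangular load w₀=-7 kN/m (0→w₀ over full span):
  M_2 = w₀Lx/2 - w₀L²/3 - w₀x³/(6L) = (-7)·8·(8/5)/2 - (-7)·8²/3 - (-7)·(8/5)³/(6·8) = 39424/375 kN·m
Load 3 — applied couple M₀=13 kN·m at a=16/3 m (b=L-a=8/3):
  M_3 = M₀  [x≤a] = 13 = 13 kN·m
Superposition: M = Σ M_i = -32501/375 kN·m ≈ -86.669333 kN·m

M(8/5) = -32501/375 kN·m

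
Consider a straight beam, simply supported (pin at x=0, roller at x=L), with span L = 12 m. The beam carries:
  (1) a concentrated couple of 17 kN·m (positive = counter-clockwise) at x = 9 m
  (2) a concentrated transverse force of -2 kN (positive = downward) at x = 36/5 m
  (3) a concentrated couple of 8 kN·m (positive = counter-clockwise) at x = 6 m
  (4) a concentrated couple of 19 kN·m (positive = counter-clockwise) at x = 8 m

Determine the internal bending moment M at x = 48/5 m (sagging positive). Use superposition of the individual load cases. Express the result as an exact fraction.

M(48/5) = -292/25 kN·m

Load 1 — applied couple M₀=17 kN·m at a=9 m (b=L-a=3):
  M_1 = M₀x/L - M₀  [x>a] = 17·(48/5)/12 - 17 = -17/5 kN·m
Load 2 — point force P=-2 kN at a=36/5 m (b=L-a=24/5):
  M_2 = Pa(L-x)/L  [x>a] = (-2)·(36/5)·(12-(48/5))/12 = -72/25 kN·m
Load 3 — applied couple M₀=8 kN·m at a=6 m (b=L-a=6):
  M_3 = M₀x/L - M₀  [x>a] = 8·(48/5)/12 - 8 = -8/5 kN·m
Load 4 — applied couple M₀=19 kN·m at a=8 m (b=L-a=4):
  M_4 = M₀x/L - M₀  [x>a] = 19·(48/5)/12 - 19 = -19/5 kN·m
Superposition: M = Σ M_i = -292/25 kN·m ≈ -11.680000 kN·m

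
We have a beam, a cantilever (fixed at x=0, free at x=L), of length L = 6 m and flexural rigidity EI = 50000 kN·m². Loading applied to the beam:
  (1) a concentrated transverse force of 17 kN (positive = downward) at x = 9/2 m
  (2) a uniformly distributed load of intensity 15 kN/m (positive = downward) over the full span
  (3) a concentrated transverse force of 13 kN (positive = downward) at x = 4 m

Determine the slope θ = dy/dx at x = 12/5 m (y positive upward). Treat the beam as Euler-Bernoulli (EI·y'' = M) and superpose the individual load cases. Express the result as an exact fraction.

Load 1 — point force P=17 kN at a=9/2 m (b=L-a=3/2):
  θ_1 = -Px(2a-x)/(2EI)  [x≤a] = -17·(12/5)·(2·(9/2)-(12/5))/(2·50000) = -1683/625000 rad
Load 2 — uniform load w=15 kN/m over full span:
  θ_2 = -wx(x²-3Lx+3L²)/(6EI) = -15·(12/5)·((12/5)²-3·6·(12/5)+3·6²)/(6·50000) = -1323/156250 rad
Load 3 — point force P=13 kN at a=4 m (b=L-a=2):
  θ_3 = -Px(2a-x)/(2EI)  [x≤a] = -13·(12/5)·(2·4-(12/5))/(2·50000) = -273/156250 rad
Superposition: θ = Σ θ_i = -8067/625000 rad ≈ -0.012907 rad

θ(12/5) = -8067/625000 rad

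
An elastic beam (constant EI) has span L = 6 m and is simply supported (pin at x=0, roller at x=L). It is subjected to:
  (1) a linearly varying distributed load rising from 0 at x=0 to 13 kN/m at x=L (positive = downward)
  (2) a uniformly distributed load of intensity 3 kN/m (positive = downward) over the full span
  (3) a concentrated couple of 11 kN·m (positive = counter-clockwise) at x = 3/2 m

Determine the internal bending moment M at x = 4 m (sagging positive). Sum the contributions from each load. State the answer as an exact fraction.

Load 1 — triangular load w₀=13 kN/m (0→w₀ over full span):
  M_1 = w₀Lx/6 - w₀x³/(6L) = 13·6·4/6 - 13·4³/(6·6) = 260/9 kN·m
Load 2 — uniform load w=3 kN/m over full span:
  M_2 = wx(L-x)/2 = 3·4·(6-4)/2 = 12 kN·m
Load 3 — applied couple M₀=11 kN·m at a=3/2 m (b=L-a=9/2):
  M_3 = M₀x/L - M₀  [x>a] = 11·4/6 - 11 = -11/3 kN·m
Superposition: M = Σ M_i = 335/9 kN·m ≈ 37.222222 kN·m

M(4) = 335/9 kN·m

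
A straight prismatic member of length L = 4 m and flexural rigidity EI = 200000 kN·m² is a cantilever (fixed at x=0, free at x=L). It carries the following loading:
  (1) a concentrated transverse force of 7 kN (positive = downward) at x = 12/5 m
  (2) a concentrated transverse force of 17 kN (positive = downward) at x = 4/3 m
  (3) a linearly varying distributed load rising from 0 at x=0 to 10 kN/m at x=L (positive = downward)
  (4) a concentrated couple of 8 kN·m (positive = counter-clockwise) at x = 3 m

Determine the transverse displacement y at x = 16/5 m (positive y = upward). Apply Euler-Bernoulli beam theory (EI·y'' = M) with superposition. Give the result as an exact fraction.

Load 1 — point force P=7 kN at a=12/5 m (b=L-a=8/5):
  y_1 = -Pa²(3x-a)/(6EI)  [x>a] = -7·(12/5)²·(3·(16/5)-(12/5))/(6·200000) = -189/781250 m
Load 2 — point force P=17 kN at a=4/3 m (b=L-a=8/3):
  y_2 = -Pa²(3x-a)/(6EI)  [x>a] = -17·(4/3)²·(3·(16/5)-(4/3))/(6·200000) = -527/2531250 m
Load 3 — triangular load w₀=10 kN/m (0→w₀ over full span):
  y_3 = (w₀Lx³/12-w₀L²x²/6-w₀x⁵/(120L))/EI = (10·4·(16/5)³/12-10·4²·(16/5)²/6-10·(16/5)⁵/(120·4))/200000 = -25024/29296875 m
Load 4 — applied couple M₀=8 kN·m at a=3 m (b=L-a=1):
  y_4 = M₀a(2x-a)/(2EI)  [x>a] = 8·3·(2·(16/5)-3)/(2·200000) = 51/250000 m
Superposition: y = Σ y_i = -13925293/12656250000 m ≈ -0.001100 m

y(16/5) = -13925293/12656250000 m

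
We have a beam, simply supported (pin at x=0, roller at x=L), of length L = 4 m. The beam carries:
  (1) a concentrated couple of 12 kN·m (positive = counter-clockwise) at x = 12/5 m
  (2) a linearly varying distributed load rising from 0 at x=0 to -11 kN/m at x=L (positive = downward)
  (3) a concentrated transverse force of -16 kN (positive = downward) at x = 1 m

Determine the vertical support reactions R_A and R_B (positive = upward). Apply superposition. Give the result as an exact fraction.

Load 1 — applied couple M₀=12 kN·m at a=12/5 m (b=L-a=8/5):
  R_A = M₀/L = 12/4 = 3 kN
  R_B = -M₀/L = -12/4 = -3 kN
Load 2 — triangular load w₀=-11 kN/m (0→w₀ over full span):
  R_A = w₀L/6 = (-11)·4/6 = -22/3 kN
  R_B = w₀L/3 = (-11)·4/3 = -44/3 kN
Load 3 — point force P=-16 kN at a=1 m (b=L-a=3):
  R_A = Pb/L = (-16)·3/4 = -12 kN
  R_B = Pa/L = (-16)·1/4 = -4 kN
Superposition: R_A = -49/3 kN, R_B = -65/3 kN

R_A = -49/3 kN, R_B = -65/3 kN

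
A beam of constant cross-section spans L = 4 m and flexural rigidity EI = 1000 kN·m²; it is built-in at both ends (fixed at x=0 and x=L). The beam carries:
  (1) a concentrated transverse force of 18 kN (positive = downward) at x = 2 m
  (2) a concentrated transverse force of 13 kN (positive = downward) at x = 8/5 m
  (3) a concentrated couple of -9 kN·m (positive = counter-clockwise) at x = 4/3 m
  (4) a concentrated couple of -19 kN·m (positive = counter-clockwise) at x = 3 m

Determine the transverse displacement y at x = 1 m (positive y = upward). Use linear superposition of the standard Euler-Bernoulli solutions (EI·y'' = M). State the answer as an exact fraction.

Load 1 — point force P=18 kN at a=2 m (b=L-a=2):
  y_1 = -Pb²x²(3aL-(3a+b)x)/(6L³EI)  [x≤a] = -18·2²·1²·(3·2·4-(3·2+2)·1)/(6·4³·1000) = -3/1000 m
Load 2 — point force P=13 kN at a=8/5 m (b=L-a=12/5):
  y_2 = -Pb²x²(3aL-(3a+b)x)/(6L³EI)  [x≤a] = -13·(12/5)²·1²·(3·(8/5)·4-(3·(8/5)+(12/5))·1)/(6·4³·1000) = -117/50000 m
Load 3 — applied couple M₀=-9 kN·m at a=4/3 m (b=L-a=8/3):
  y_3 = (R_Ax³/6 - M_Ax²/2)/EI  [x≤a] with R_A=-3, M_A=0 = ((-3)·1³/6 - 0·1²/2)/1000 = -1/2000 m
Load 4 — applied couple M₀=-19 kN·m at a=3 m (b=L-a=1):
  y_4 = (R_Ax³/6 - M_Ax²/2)/EI  [x≤a] with R_A=-171/32, M_A=-95/16 = ((-171/32)·1³/6 - (-95/16)·1²/2)/1000 = 133/64000 m
Superposition: y = Σ y_i = -6019/1600000 m ≈ -0.003762 m

y(1) = -6019/1600000 m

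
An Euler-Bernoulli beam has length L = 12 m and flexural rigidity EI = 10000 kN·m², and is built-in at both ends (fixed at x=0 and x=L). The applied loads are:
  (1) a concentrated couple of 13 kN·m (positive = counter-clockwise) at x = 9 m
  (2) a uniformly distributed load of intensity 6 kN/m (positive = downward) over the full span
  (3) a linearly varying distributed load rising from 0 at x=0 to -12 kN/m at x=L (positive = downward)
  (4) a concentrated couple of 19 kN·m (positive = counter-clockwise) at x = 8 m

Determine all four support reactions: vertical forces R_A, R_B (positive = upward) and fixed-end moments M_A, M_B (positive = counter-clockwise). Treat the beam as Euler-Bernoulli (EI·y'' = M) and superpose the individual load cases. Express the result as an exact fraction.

R_A = 25531/1440 kN, M_A = 5951/240 kN·m, R_B = -25531/1440 kN, M_B = 957/80 kN·m

Load 1 — applied couple M₀=13 kN·m at a=9 m (b=L-a=3):
  R_A = 6M₀ab/L³ = 6·13·9·3/12³ = 39/32 kN
  M_A = M₀b(2a-b)/L² = 13·3·(2·9-3)/12² = 65/16 kN·m
  R_B = -6M₀ab/L³ = -6·13·9·3/12³ = -39/32 kN
  M_B = M₀a(2b-a)/L² = 13·9·(2·3-9)/12² = -39/16 kN·m
Load 2 — uniform load w=6 kN/m over full span:
  R_A = wL/2 = 6·12/2 = 36 kN
  M_A = wL²/12 = 6·12²/12 = 72 kN·m
  R_B = wL/2 = 6·12/2 = 36 kN
  M_B = -wL²/12 = -6·12²/12 = -72 kN·m
Load 3 — triangular load w₀=-12 kN/m (0→w₀ over full span):
  R_A = 3w₀L/20 = 3·(-12)·12/20 = -108/5 kN
  M_A = w₀L²/30 = (-12)·12²/30 = -288/5 kN·m
  R_B = 7w₀L/20 = 7·(-12)·12/20 = -252/5 kN
  M_B = -w₀L²/20 = -(-12)·12²/20 = 432/5 kN·m
Load 4 — applied couple M₀=19 kN·m at a=8 m (b=L-a=4):
  R_A = 6M₀ab/L³ = 6·19·8·4/12³ = 19/9 kN
  M_A = M₀b(2a-b)/L² = 19·4·(2·8-4)/12² = 19/3 kN·m
  R_B = -6M₀ab/L³ = -6·19·8·4/12³ = -19/9 kN
  M_B = M₀a(2b-a)/L² = 19·8·(2·4-8)/12² = 0 kN·m
Superposition: R_A = 25531/1440 kN, M_A = 5951/240 kN·m, R_B = -25531/1440 kN, M_B = 957/80 kN·m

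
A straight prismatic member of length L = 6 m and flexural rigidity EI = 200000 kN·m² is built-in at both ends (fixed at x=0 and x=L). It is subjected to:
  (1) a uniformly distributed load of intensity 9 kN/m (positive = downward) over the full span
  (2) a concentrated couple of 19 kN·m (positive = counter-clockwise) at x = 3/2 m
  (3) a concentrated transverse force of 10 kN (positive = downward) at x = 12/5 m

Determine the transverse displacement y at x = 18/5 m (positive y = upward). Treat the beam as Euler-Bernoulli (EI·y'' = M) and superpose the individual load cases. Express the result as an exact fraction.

y(18/5) = -172377/1250000000 m

Load 1 — uniform load w=9 kN/m over full span:
  y_1 = -wx²(L-x)²/(24EI) = -9·(18/5)²·(6-(18/5))²/(24·200000) = -2187/15625000 m
Load 2 — applied couple M₀=19 kN·m at a=3/2 m (b=L-a=9/2):
  y_2 = (R_Ax³/6 - M_Ax²/2 - M₀(x-a)²/2)/EI  [x>a] with R_A=57/16, M_A=-57/16 = ((57/16)·(18/5)³/6 - (-57/16)·(18/5)²/2 - 19·((18/5)-(3/2))²/2)/200000 = 2223/50000000 m
Load 3 — point force P=10 kN at a=12/5 m (b=L-a=18/5):
  y_3 = -Pa²(L-x)²(3bL-(3b+a)(L-x))/(6L³EI)  [x>a] = -10·(12/5)²·(6-(18/5))²·(3·(18/5)·6-(3·(18/5)+(12/5))·(6-(18/5)))/(6·6³·200000) = -414/9765625 m
Superposition: y = Σ y_i = -172377/1250000000 m ≈ -0.000138 m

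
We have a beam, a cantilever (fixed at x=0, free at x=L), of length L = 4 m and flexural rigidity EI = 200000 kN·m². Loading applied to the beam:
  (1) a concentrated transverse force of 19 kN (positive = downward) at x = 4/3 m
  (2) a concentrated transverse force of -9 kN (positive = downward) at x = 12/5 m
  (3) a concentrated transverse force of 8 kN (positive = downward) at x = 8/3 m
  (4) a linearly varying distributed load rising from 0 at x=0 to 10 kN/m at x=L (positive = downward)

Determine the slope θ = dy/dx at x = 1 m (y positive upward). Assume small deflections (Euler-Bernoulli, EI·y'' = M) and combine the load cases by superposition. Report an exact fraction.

θ(1) = -14281/48000000 rad

Load 1 — point force P=19 kN at a=4/3 m (b=L-a=8/3):
  θ_1 = -Px(2a-x)/(2EI)  [x≤a] = -19·1·(2·(4/3)-1)/(2·200000) = -19/240000 rad
Load 2 — point force P=-9 kN at a=12/5 m (b=L-a=8/5):
  θ_2 = -Px(2a-x)/(2EI)  [x≤a] = -(-9)·1·(2·(12/5)-1)/(2·200000) = 171/2000000 rad
Load 3 — point force P=8 kN at a=8/3 m (b=L-a=4/3):
  θ_3 = -Px(2a-x)/(2EI)  [x≤a] = -8·1·(2·(8/3)-1)/(2·200000) = -13/150000 rad
Load 4 — triangular load w₀=10 kN/m (0→w₀ over full span):
  θ_4 = (w₀Lx²/4-w₀L²x/3-w₀x⁴/(24L))/EI = (10·4·1²/4-10·4²·1/3-10·1⁴/(24·4))/200000 = -139/640000 rad
Superposition: θ = Σ θ_i = -14281/48000000 rad ≈ -0.000298 rad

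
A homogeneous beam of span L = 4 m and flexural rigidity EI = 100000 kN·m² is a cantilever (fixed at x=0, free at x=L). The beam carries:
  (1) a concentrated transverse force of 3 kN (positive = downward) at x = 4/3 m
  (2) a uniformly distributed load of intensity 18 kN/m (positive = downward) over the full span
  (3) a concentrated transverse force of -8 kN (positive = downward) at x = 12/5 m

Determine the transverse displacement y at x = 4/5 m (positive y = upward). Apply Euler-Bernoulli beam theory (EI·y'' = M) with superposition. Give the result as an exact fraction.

Load 1 — point force P=3 kN at a=4/3 m (b=L-a=8/3):
  y_1 = -Px²(3a-x)/(6EI)  [x≤a] = -3·(4/5)²·(3·(4/3)-(4/5))/(6·100000) = -4/390625 m
Load 2 — uniform load w=18 kN/m over full span:
  y_2 = -wx²(x²-4Lx+6L²)/(24EI) = -18·(4/5)²·((4/5)²-4·4·(4/5)+6·4²)/(24·100000) = -786/1953125 m
Load 3 — point force P=-8 kN at a=12/5 m (b=L-a=8/5):
  y_3 = -Px²(3a-x)/(6EI)  [x≤a] = -(-8)·(4/5)²·(3·(12/5)-(4/5))/(6·100000) = 64/1171875 m
Superposition: y = Σ y_i = -2098/5859375 m ≈ -0.000358 m

y(4/5) = -2098/5859375 m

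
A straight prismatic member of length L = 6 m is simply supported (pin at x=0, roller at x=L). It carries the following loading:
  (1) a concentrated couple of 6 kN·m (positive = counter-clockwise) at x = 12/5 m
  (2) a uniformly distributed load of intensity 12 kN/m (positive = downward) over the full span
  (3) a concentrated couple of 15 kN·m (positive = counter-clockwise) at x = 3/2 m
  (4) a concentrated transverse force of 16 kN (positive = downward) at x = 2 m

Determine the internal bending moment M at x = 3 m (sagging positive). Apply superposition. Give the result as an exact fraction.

Load 1 — applied couple M₀=6 kN·m at a=12/5 m (b=L-a=18/5):
  M_1 = M₀x/L - M₀  [x>a] = 6·3/6 - 6 = -3 kN·m
Load 2 — uniform load w=12 kN/m over full span:
  M_2 = wx(L-x)/2 = 12·3·(6-3)/2 = 54 kN·m
Load 3 — applied couple M₀=15 kN·m at a=3/2 m (b=L-a=9/2):
  M_3 = M₀x/L - M₀  [x>a] = 15·3/6 - 15 = -15/2 kN·m
Load 4 — point force P=16 kN at a=2 m (b=L-a=4):
  M_4 = Pa(L-x)/L  [x>a] = 16·2·(6-3)/6 = 16 kN·m
Superposition: M = Σ M_i = 119/2 kN·m ≈ 59.500000 kN·m

M(3) = 119/2 kN·m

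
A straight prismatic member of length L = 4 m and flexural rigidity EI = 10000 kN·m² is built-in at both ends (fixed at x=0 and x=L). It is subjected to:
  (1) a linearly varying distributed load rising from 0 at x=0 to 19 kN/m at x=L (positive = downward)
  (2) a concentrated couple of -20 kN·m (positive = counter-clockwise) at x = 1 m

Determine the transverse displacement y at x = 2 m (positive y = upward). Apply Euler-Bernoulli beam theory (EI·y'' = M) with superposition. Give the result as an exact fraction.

y(2) = -17/15000 m

Load 1 — triangular load w₀=19 kN/m (0→w₀ over full span):
  y_1 = -w₀x²(L-x)²(x+2L)/(120LEI) = -19·2²·(4-2)²·(2+2·4)/(120·4·10000) = -19/30000 m
Load 2 — applied couple M₀=-20 kN·m at a=1 m (b=L-a=3):
  y_2 = (R_Ax³/6 - M_Ax²/2 - M₀(x-a)²/2)/EI  [x>a] with R_A=-45/8, M_A=15/4 = ((-45/8)·2³/6 - (15/4)·2²/2 - (-20)·(2-1)²/2)/10000 = -1/2000 m
Superposition: y = Σ y_i = -17/15000 m ≈ -0.001133 m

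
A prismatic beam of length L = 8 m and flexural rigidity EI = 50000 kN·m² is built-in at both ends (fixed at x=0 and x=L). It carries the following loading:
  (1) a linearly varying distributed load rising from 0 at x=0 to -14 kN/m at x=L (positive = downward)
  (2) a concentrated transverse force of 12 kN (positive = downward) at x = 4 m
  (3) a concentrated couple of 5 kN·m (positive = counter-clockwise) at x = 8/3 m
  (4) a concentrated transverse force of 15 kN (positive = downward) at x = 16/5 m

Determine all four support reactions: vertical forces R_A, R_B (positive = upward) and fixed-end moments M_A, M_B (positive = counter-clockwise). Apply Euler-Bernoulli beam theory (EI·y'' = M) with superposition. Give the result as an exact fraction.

R_A = -37/150 kN, M_A = -44/75 kN·m, R_B = -4313/150 kN, M_B = 1721/75 kN·m

Load 1 — triangular load w₀=-14 kN/m (0→w₀ over full span):
  R_A = 3w₀L/20 = 3·(-14)·8/20 = -84/5 kN
  M_A = w₀L²/30 = (-14)·8²/30 = -448/15 kN·m
  R_B = 7w₀L/20 = 7·(-14)·8/20 = -196/5 kN
  M_B = -w₀L²/20 = -(-14)·8²/20 = 224/5 kN·m
Load 2 — point force P=12 kN at a=4 m (b=L-a=4):
  R_A = Pb²(3a+b)/L³ = 12·4²·(3·4+4)/8³ = 6 kN
  M_A = Pab²/L² = 12·4·4²/8² = 12 kN·m
  R_B = Pa²(a+3b)/L³ = 12·4²·(4+3·4)/8³ = 6 kN
  M_B = -Pa²b/L² = -12·4²·4/8² = -12 kN·m
Load 3 — applied couple M₀=5 kN·m at a=8/3 m (b=L-a=16/3):
  R_A = 6M₀ab/L³ = 6·5·(8/3)·(16/3)/8³ = 5/6 kN
  M_A = M₀b(2a-b)/L² = 5·(16/3)·(2·(8/3)-(16/3))/8² = 0 kN·m
  R_B = -6M₀ab/L³ = -6·5·(8/3)·(16/3)/8³ = -5/6 kN
  M_B = M₀a(2b-a)/L² = 5·(8/3)·(2·(16/3)-(8/3))/8² = 5/3 kN·m
Load 4 — point force P=15 kN at a=16/5 m (b=L-a=24/5):
  R_A = Pb²(3a+b)/L³ = 15·(24/5)²·(3·(16/5)+(24/5))/8³ = 243/25 kN
  M_A = Pab²/L² = 15·(16/5)·(24/5)²/8² = 432/25 kN·m
  R_B = Pa²(a+3b)/L³ = 15·(16/5)²·((16/5)+3·(24/5))/8³ = 132/25 kN
  M_B = -Pa²b/L² = -15·(16/5)²·(24/5)/8² = -288/25 kN·m
Superposition: R_A = -37/150 kN, M_A = -44/75 kN·m, R_B = -4313/150 kN, M_B = 1721/75 kN·m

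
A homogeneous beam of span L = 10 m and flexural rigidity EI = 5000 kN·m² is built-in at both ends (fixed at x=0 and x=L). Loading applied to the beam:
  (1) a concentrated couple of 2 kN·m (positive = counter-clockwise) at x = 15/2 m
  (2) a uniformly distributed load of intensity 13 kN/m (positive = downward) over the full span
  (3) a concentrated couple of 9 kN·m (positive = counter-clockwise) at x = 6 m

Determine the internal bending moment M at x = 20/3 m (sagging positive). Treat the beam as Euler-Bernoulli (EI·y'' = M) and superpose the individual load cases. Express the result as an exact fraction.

Load 1 — applied couple M₀=2 kN·m at a=15/2 m (b=L-a=5/2):
  M_1 = R_Ax - M_A  [x≤a] with R_A=9/40, M_A=5/8 = (9/40)·(20/3) - (5/8) = 7/8 kN·m
Load 2 — uniform load w=13 kN/m over full span:
  M_2 = wLx/2 - wL²/12 - wx²/2 = 13·10·(20/3)/2 - 13·10²/12 - 13·(20/3)²/2 = 325/9 kN·m
Load 3 — applied couple M₀=9 kN·m at a=6 m (b=L-a=4):
  M_3 = R_Ax - M_A - M₀  [x>a] with R_A=162/125, M_A=72/25 = (162/125)·(20/3) - (72/25) - 9 = -81/25 kN·m
Superposition: M = Σ M_i = 60743/1800 kN·m ≈ 33.746111 kN·m

M(20/3) = 60743/1800 kN·m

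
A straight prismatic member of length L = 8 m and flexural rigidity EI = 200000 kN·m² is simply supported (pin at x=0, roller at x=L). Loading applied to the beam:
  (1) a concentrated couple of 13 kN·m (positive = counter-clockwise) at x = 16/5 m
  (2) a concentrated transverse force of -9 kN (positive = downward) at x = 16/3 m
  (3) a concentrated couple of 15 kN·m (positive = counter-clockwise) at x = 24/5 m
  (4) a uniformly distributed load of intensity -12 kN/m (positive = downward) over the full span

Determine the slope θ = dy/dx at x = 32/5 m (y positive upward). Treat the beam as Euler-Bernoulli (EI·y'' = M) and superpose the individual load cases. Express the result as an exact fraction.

θ(32/5) = -65689/56250000 rad

Load 1 — applied couple M₀=13 kN·m at a=16/5 m (b=L-a=24/5):
  θ_1 = (M₀x²/(2L)-M₀(x-a)+C₁)/EI  [x>a] with C₁=M₀(3b²-L²)/(6L)=104/75 = (13·(32/5)²/(2·8)-13·((32/5)-(16/5))+(104/75))/200000 = -13/375000 rad
Load 2 — point force P=-9 kN at a=16/3 m (b=L-a=8/3):
  θ_2 = -Pa(2L²-6Lx+3x²+a²)/(6LEI)  [x>a] = -(-9)·(16/3)·(2·8²-6·8·(32/5)+3·(32/5)²+(16/3)²)/(6·8·200000) = -98/703125 rad
Load 3 — applied couple M₀=15 kN·m at a=24/5 m (b=L-a=16/5):
  θ_3 = (M₀x²/(2L)-M₀(x-a)+C₁)/EI  [x>a] with C₁=M₀(3b²-L²)/(6L)=-52/5 = (15·(32/5)²/(2·8)-15·((32/5)-(24/5))+(-52/5))/200000 = 1/50000 rad
Load 4 — uniform load w=-12 kN/m over full span:
  θ_4 = -w(L³-6Lx²+4x³)/(24EI) = -(-12)·(8³-6·8·(32/5)²+4·(32/5)³)/(24·200000) = -396/390625 rad
Superposition: θ = Σ θ_i = -65689/56250000 rad ≈ -0.001168 rad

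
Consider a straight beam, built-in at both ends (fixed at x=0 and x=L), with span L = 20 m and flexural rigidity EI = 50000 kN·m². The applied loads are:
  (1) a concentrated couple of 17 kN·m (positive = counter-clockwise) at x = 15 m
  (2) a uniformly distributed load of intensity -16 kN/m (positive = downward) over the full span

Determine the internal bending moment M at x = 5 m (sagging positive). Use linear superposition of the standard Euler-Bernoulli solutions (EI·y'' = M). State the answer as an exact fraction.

M(5) = -6451/96 kN·m

Load 1 — applied couple M₀=17 kN·m at a=15 m (b=L-a=5):
  M_1 = R_Ax - M_A  [x≤a] with R_A=153/160, M_A=85/16 = (153/160)·5 - (85/16) = -17/32 kN·m
Load 2 — uniform load w=-16 kN/m over full span:
  M_2 = wLx/2 - wL²/12 - wx²/2 = (-16)·20·5/2 - (-16)·20²/12 - (-16)·5²/2 = -200/3 kN·m
Superposition: M = Σ M_i = -6451/96 kN·m ≈ -67.197917 kN·m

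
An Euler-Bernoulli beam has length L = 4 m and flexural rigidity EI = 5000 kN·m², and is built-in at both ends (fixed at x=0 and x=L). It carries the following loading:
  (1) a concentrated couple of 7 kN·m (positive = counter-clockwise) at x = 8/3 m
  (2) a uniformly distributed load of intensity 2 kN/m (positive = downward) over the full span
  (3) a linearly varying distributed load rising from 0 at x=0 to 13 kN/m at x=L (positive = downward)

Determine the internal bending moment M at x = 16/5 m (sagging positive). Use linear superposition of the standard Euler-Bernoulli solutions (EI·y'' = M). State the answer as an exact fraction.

M(16/5) = -212/125 kN·m

Load 1 — applied couple M₀=7 kN·m at a=8/3 m (b=L-a=4/3):
  M_1 = R_Ax - M_A - M₀  [x>a] with R_A=7/3, M_A=7/3 = (7/3)·(16/5) - (7/3) - 7 = -28/15 kN·m
Load 2 — uniform load w=2 kN/m over full span:
  M_2 = wLx/2 - wL²/12 - wx²/2 = 2·4·(16/5)/2 - 2·4²/12 - 2·(16/5)²/2 = -8/75 kN·m
Load 3 — triangular load w₀=13 kN/m (0→w₀ over full span):
  M_3 = 3w₀Lx/20 - w₀L²/30 - w₀x³/(6L) = 3·13·4·(16/5)/20 - 13·4²/30 - 13·(16/5)³/(6·4) = 104/375 kN·m
Superposition: M = Σ M_i = -212/125 kN·m ≈ -1.696000 kN·m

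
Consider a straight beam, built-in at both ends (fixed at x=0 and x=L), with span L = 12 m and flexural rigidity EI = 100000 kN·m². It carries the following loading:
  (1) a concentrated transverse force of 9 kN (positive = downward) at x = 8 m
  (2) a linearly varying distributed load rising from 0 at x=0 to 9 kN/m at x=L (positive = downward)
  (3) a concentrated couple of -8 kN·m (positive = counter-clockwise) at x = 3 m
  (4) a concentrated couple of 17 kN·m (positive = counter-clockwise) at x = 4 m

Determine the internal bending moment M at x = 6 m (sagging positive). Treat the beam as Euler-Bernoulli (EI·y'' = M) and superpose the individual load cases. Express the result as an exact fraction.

M(6) = 88/3 kN·m

Load 1 — point force P=9 kN at a=8 m (b=L-a=4):
  M_1 = Pb²(3a+b)x/L³ - Pab²/L²  [x≤a] = 9·4²·(3·8+4)·6/12³ - 9·8·4²/12² = 6 kN·m
Load 2 — triangular load w₀=9 kN/m (0→w₀ over full span):
  M_2 = 3w₀Lx/20 - w₀L²/30 - w₀x³/(6L) = 3·9·12·6/20 - 9·12²/30 - 9·6³/(6·12) = 27 kN·m
Load 3 — applied couple M₀=-8 kN·m at a=3 m (b=L-a=9):
  M_3 = R_Ax - M_A - M₀  [x>a] with R_A=-3/4, M_A=3/2 = (-3/4)·6 - (3/2) - (-8) = 2 kN·m
Load 4 — applied couple M₀=17 kN·m at a=4 m (b=L-a=8):
  M_4 = R_Ax - M_A - M₀  [x>a] with R_A=17/9, M_A=0 = (17/9)·6 - 0 - 17 = -17/3 kN·m
Superposition: M = Σ M_i = 88/3 kN·m ≈ 29.333333 kN·m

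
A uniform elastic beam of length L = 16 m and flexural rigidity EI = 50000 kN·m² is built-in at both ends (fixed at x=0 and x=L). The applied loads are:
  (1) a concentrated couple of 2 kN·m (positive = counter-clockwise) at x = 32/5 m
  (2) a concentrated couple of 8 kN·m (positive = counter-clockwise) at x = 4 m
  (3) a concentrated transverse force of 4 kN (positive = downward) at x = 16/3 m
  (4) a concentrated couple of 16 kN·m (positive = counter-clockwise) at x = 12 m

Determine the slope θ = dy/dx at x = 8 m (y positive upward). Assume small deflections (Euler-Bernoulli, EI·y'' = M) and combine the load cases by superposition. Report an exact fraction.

Load 1 — applied couple M₀=2 kN·m at a=32/5 m (b=L-a=48/5):
  θ_1 = (R_Ax²/2 - M_Ax - M₀(x-a))/EI  [x>a] with R_A=9/50, M_A=6/25 = ((9/50)·8²/2 - (6/25)·8 - 2·(8-(32/5)))/50000 = 1/78125 rad
Load 2 — applied couple M₀=8 kN·m at a=4 m (b=L-a=12):
  θ_2 = (R_Ax²/2 - M_Ax - M₀(x-a))/EI  [x>a] with R_A=9/16, M_A=-3/2 = ((9/16)·8²/2 - (-3/2)·8 - 8·(8-4))/50000 = -1/25000 rad
Load 3 — point force P=4 kN at a=16/3 m (b=L-a=32/3):
  θ_3 = Pa²(L-x)(2bL-(3b+a)(L-x))/(2L³EI)  [x>a] = 4·(16/3)²·(16-8)·(2·(32/3)·16-(3·(32/3)+(16/3))·(16-8))/(2·16³·50000) = 8/84375 rad
Load 4 — applied couple M₀=16 kN·m at a=12 m (b=L-a=4):
  θ_4 = (R_Ax²/2 - M_Ax)/EI  [x≤a] with R_A=9/8, M_A=5 = ((9/8)·8²/2 - 5·8)/50000 = -1/12500 rad
Superposition: θ = Σ θ_i = -209/16875000 rad ≈ -0.000012 rad

θ(8) = -209/16875000 rad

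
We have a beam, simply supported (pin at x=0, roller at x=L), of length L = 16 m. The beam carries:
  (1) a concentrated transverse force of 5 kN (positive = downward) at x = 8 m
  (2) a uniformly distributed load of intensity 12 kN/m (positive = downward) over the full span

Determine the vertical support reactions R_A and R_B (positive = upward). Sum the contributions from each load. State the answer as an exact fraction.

Load 1 — point force P=5 kN at a=8 m (b=L-a=8):
  R_A = Pb/L = 5·8/16 = 5/2 kN
  R_B = Pa/L = 5·8/16 = 5/2 kN
Load 2 — uniform load w=12 kN/m over full span:
  R_A = wL/2 = 12·16/2 = 96 kN
  R_B = wL/2 = 12·16/2 = 96 kN
Superposition: R_A = 197/2 kN, R_B = 197/2 kN

R_A = 197/2 kN, R_B = 197/2 kN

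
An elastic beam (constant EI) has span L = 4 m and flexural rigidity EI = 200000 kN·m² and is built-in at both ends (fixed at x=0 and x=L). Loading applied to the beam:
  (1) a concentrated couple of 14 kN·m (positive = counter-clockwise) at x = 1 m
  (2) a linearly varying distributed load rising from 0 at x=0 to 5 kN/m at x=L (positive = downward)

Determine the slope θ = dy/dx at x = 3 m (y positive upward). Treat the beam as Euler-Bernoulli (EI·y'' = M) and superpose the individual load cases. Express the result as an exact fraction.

θ(3) = -9/1600000 rad

Load 1 — applied couple M₀=14 kN·m at a=1 m (b=L-a=3):
  θ_1 = (R_Ax²/2 - M_Ax - M₀(x-a))/EI  [x>a] with R_A=63/16, M_A=-21/8 = ((63/16)·3²/2 - (-21/8)·3 - 14·(3-1))/200000 = -77/6400000 rad
Load 2 — triangular load w₀=5 kN/m (0→w₀ over full span):
  θ_2 = -w₀(2x(L-x)(L-2x)(x+2L)+x²(L-x)²)/(120LEI) = -5·(2·3·(4-3)·(4-2·3)·(3+2·4)+3²·(4-3)²)/(120·4·200000) = 41/6400000 rad
Superposition: θ = Σ θ_i = -9/1600000 rad ≈ -0.000006 rad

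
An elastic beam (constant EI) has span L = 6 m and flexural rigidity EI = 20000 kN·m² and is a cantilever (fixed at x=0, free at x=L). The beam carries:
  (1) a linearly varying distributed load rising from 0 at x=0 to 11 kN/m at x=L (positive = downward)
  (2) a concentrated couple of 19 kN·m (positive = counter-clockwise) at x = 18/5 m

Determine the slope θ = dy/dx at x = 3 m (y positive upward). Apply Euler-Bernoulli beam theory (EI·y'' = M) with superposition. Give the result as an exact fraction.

θ(3) = -3147/320000 rad

Load 1 — triangular load w₀=11 kN/m (0→w₀ over full span):
  θ_1 = (w₀Lx²/4-w₀L²x/3-w₀x⁴/(24L))/EI = (11·6·3²/4-11·6²·3/3-11·3⁴/(24·6))/20000 = -4059/320000 rad
Load 2 — applied couple M₀=19 kN·m at a=18/5 m (b=L-a=12/5):
  θ_2 = M₀x/EI  [x≤a] = 19·3/20000 = 57/20000 rad
Superposition: θ = Σ θ_i = -3147/320000 rad ≈ -0.009834 rad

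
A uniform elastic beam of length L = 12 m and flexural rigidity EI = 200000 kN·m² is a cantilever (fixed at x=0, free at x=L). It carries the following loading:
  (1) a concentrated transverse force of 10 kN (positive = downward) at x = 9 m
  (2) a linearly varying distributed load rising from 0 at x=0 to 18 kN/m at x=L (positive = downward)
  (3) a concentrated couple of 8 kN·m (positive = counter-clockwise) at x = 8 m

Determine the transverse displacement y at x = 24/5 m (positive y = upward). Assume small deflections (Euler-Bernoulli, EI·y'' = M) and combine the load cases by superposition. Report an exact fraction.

y(24/5) = -2137401/48828125 m

Load 1 — point force P=10 kN at a=9 m (b=L-a=3):
  y_1 = -Px²(3a-x)/(6EI)  [x≤a] = -10·(24/5)²·(3·9-(24/5))/(6·200000) = -333/78125 m
Load 2 — triangular load w₀=18 kN/m (0→w₀ over full span):
  y_2 = (w₀Lx³/12-w₀L²x²/6-w₀x⁵/(120L))/EI = (18·12·(24/5)³/12-18·12²·(24/5)²/6-18·(24/5)⁵/(120·12))/200000 = -1951776/48828125 m
Load 3 — applied couple M₀=8 kN·m at a=8 m (b=L-a=4):
  y_3 = M₀x²/(2EI)  [x≤a] = 8·(24/5)²/(2·200000) = 36/78125 m
Superposition: y = Σ y_i = -2137401/48828125 m ≈ -0.043774 m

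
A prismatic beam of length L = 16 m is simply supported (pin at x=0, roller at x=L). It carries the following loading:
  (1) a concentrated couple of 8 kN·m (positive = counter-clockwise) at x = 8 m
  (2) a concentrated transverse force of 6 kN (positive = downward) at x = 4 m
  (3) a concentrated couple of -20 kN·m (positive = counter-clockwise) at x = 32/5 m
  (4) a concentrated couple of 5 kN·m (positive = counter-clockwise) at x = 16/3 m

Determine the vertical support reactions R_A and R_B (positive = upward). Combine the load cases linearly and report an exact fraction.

Load 1 — applied couple M₀=8 kN·m at a=8 m (b=L-a=8):
  R_A = M₀/L = 8/16 = 1/2 kN
  R_B = -M₀/L = -8/16 = -1/2 kN
Load 2 — point force P=6 kN at a=4 m (b=L-a=12):
  R_A = Pb/L = 6·12/16 = 9/2 kN
  R_B = Pa/L = 6·4/16 = 3/2 kN
Load 3 — applied couple M₀=-20 kN·m at a=32/5 m (b=L-a=48/5):
  R_A = M₀/L = (-20)/16 = -5/4 kN
  R_B = -M₀/L = -(-20)/16 = 5/4 kN
Load 4 — applied couple M₀=5 kN·m at a=16/3 m (b=L-a=32/3):
  R_A = M₀/L = 5/16 kN
  R_B = -M₀/L = -5/16 kN
Superposition: R_A = 65/16 kN, R_B = 31/16 kN

R_A = 65/16 kN, R_B = 31/16 kN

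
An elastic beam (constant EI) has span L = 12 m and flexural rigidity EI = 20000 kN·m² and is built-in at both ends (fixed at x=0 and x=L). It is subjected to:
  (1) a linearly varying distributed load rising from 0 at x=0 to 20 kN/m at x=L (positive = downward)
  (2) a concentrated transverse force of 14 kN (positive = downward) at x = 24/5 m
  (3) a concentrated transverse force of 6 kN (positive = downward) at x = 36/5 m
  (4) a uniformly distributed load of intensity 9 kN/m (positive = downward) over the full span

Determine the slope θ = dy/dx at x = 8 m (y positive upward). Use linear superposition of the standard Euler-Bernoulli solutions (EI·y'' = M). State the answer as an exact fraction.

θ(8) = 16243/1406250 rad

Load 1 — triangular load w₀=20 kN/m (0→w₀ over full span):
  θ_1 = -w₀(2x(L-x)(L-2x)(x+2L)+x²(L-x)²)/(120LEI) = -20·(2·8·(12-8)·(12-2·8)·(8+2·12)+8²·(12-8)²)/(120·12·20000) = 28/5625 rad
Load 2 — point force P=14 kN at a=24/5 m (b=L-a=36/5):
  θ_2 = Pa²(L-x)(2bL-(3b+a)(L-x))/(2L³EI)  [x>a] = 14·(24/5)²·(12-8)·(2·(36/5)·12-(3·(36/5)+(24/5))·(12-8))/(2·12³·20000) = 98/78125 rad
Load 3 — point force P=6 kN at a=36/5 m (b=L-a=24/5):
  θ_3 = Pa²(L-x)(2bL-(3b+a)(L-x))/(2L³EI)  [x>a] = 6·(36/5)²·(12-8)·(2·(24/5)·12-(3·(24/5)+(36/5))·(12-8))/(2·12³·20000) = 81/156250 rad
Load 4 — uniform load w=9 kN/m over full span:
  θ_4 = -wx(L-x)(L-2x)/(12EI) = -9·8·(12-8)·(12-2·8)/(12·20000) = 3/625 rad
Superposition: θ = Σ θ_i = 16243/1406250 rad ≈ 0.011551 rad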